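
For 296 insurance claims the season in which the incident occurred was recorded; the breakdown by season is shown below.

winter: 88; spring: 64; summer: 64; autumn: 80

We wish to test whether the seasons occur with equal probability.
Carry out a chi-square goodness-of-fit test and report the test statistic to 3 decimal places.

5.838

Under H₀ each category has probability 1/4, so each expected count is 296/4 = 74.
winter: (88 − 74)²/74 = 196/74 = 2.6486
spring: (64 − 74)²/74 = 100/74 = 1.3514
summer: (64 − 74)²/74 = 100/74 = 1.3514
autumn: (80 − 74)²/74 = 36/74 = 0.4865
Sum = 5.838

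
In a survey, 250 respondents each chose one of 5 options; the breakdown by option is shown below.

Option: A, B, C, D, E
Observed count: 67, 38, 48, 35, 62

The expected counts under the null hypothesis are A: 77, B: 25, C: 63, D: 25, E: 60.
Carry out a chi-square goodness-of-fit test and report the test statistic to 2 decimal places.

cat         O        E   (O−E)²/E
A          67       77      1.299
B          38       25      6.760
C          48       63      3.571
D          35       25      4.000
E          62       60      0.067
Sum = 15.70

15.70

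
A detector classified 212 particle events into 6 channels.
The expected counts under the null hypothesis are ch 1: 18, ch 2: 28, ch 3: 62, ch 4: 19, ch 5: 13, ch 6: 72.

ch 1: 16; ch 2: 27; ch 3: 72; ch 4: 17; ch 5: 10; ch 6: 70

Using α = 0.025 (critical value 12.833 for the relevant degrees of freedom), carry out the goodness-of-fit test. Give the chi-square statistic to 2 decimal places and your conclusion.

2.83; do not reject

ch 1: (16 − 18)²/18 = 4/18 = 0.222
ch 2: (27 − 28)²/28 = 1/28 = 0.036
ch 3: (72 − 62)²/62 = 100/62 = 1.613
ch 4: (17 − 19)²/19 = 4/19 = 0.211
ch 5: (10 − 13)²/13 = 9/13 = 0.692
ch 6: (70 − 72)²/72 = 4/72 = 0.056
Sum = 2.83
df = 5. Since 2.83 < 12.833, we do not reject H₀.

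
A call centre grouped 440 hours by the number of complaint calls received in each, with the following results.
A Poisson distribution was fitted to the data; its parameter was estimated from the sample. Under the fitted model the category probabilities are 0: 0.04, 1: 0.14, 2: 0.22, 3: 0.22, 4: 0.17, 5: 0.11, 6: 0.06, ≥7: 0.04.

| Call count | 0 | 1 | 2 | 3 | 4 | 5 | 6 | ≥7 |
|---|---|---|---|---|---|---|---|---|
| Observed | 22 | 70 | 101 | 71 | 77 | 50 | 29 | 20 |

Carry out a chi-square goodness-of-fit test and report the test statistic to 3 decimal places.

10.005

Expected counts E_i = n·p_i: 440×0.04 = 17.6, 440×0.14 = 61.6, 440×0.22 = 96.8, 440×0.22 = 96.8, 440×0.17 = 74.8, 440×0.11 = 48.4, 440×0.06 = 26.4, 440×0.04 = 17.6.
χ² = (22−17.6)²/17.6 + (70−61.6)²/61.6 + (101−96.8)²/96.8 + (71−96.8)²/96.8 + (77−74.8)²/74.8 + (50−48.4)²/48.4 + (29−26.4)²/26.4 + (20−17.6)²/17.6
   = 1.1000 + 1.1455 + 0.1822 + 6.8764 + 0.0647 + 0.0529 + 0.2561 + 0.3273
Sum = 10.005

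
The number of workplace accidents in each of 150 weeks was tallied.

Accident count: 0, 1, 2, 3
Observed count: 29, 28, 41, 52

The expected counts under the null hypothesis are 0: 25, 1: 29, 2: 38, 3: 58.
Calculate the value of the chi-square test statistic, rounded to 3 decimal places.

χ² = (29−25)²/25 + (28−29)²/29 + (41−38)²/38 + (52−58)²/58
   = 0.6400 + 0.0345 + 0.2368 + 0.6207
Sum = 1.532

1.532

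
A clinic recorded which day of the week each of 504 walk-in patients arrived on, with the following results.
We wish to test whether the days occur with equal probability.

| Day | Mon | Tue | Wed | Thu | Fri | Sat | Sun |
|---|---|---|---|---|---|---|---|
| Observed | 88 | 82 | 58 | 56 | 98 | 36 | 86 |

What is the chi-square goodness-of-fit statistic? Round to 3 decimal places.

41.333

Under H₀ each category has probability 1/7, so each expected count is 504/7 = 72.
χ² = (88−72)²/72 + (82−72)²/72 + (58−72)²/72 + (56−72)²/72 + (98−72)²/72 + (36−72)²/72 + (86−72)²/72
   = 3.5556 + 1.3889 + 2.7222 + 3.5556 + 9.3889 + 18.0000 + 2.7222
Sum = 41.333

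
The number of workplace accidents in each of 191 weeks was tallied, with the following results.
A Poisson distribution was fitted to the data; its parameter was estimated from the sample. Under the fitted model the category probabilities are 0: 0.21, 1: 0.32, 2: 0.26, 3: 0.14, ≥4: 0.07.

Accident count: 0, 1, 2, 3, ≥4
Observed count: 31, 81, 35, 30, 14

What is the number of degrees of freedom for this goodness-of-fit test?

There are k = 5 categories and 1 parameter estimated from the data, so df = 5 − 1 − 1 = 3.

3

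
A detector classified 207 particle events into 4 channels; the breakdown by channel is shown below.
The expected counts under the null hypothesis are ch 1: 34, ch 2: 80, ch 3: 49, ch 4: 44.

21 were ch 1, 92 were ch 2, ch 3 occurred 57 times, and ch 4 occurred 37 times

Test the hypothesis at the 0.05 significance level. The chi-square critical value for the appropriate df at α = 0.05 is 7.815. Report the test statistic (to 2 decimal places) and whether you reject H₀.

9.19; reject

cat         O        E   (O−E)²/E
ch 1       21       34      4.971
ch 2       92       80      1.800
ch 3       57       49      1.306
ch 4       37       44      1.114
Sum = 9.19
df = 3. Since 9.19 > 7.815, we reject H₀.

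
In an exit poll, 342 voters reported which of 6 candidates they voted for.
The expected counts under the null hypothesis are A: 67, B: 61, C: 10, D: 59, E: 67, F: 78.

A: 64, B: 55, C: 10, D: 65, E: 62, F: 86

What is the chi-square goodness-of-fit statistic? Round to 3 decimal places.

2.528

cat         O        E   (O−E)²/E
A          64       67     0.1343
B          55       61     0.5902
C          10       10     0.0000
D          65       59     0.6102
E          62       67     0.3731
F          86       78     0.8205
Sum = 2.528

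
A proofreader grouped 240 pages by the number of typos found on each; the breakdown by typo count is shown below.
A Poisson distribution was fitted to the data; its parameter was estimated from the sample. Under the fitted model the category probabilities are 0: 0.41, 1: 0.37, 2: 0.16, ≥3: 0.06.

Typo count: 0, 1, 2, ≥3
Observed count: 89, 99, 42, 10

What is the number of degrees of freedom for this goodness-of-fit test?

2

There are k = 4 categories and 1 parameter estimated from the data, so df = 4 − 1 − 1 = 2.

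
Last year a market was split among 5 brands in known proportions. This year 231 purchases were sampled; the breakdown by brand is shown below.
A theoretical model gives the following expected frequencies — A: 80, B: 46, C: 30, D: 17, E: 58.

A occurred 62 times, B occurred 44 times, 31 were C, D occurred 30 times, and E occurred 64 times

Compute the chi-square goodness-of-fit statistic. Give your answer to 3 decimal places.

14.732

cat         O        E   (O−E)²/E
A          62       80     4.0500
B          44       46     0.0870
C          31       30     0.0333
D          30       17     9.9412
E          64       58     0.6207
Sum = 14.732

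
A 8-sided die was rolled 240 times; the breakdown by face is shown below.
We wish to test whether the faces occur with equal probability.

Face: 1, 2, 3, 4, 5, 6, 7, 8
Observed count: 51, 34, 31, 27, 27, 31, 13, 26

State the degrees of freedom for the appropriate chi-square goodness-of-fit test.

7

There are k = 8 categories and no parameters were estimated from the data, so df = 8 − 1 = 7.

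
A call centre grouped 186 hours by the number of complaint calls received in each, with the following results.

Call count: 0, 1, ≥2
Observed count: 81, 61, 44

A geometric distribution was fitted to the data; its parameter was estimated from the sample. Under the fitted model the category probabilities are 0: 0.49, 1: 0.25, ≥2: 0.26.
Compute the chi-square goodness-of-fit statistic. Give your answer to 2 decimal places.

Expected counts E_i = n·p_i: 186×0.49 = 91.14, 186×0.25 = 46.5, 186×0.26 = 48.36.
0: (81 − 91.14)²/91.14 = 102.8196/91.14 = 1.128
1: (61 − 46.5)²/46.5 = 210.25/46.5 = 4.522
≥2: (44 − 48.36)²/48.36 = 19.0096/48.36 = 0.393
Sum = 6.04

6.04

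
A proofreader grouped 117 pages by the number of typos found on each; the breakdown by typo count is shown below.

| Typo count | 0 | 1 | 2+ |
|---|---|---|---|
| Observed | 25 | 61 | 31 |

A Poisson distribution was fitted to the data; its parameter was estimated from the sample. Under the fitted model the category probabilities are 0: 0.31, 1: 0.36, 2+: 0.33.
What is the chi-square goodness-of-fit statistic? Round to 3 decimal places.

13.465

Expected counts E_i = n·p_i: 117×0.31 = 36.27, 117×0.36 = 42.12, 117×0.33 = 38.61.
0: (25 − 36.27)²/36.27 = 127.0129/36.27 = 3.5019
1: (61 − 42.12)²/42.12 = 356.4544/42.12 = 8.4628
2+: (31 − 38.61)²/38.61 = 57.9121/38.61 = 1.4999
Sum = 13.465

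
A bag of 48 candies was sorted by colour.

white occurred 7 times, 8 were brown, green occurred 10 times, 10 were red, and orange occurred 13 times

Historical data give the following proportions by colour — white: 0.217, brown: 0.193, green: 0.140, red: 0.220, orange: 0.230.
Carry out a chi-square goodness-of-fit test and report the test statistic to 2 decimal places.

Expected counts E_i = n·p_i: 48×0.217 = 10.416, 48×0.193 = 9.264, 48×0.140 = 6.72, 48×0.220 = 10.56, 48×0.230 = 11.04.
white: (7 − 10.416)²/10.416 = 11.669056/10.416 = 1.120
brown: (8 − 9.264)²/9.264 = 1.597696/9.264 = 0.172
green: (10 − 6.72)²/6.72 = 10.7584/6.72 = 1.601
red: (10 − 10.56)²/10.56 = 0.3136/10.56 = 0.030
orange: (13 − 11.04)²/11.04 = 3.8416/11.04 = 0.348
Sum = 3.27

3.27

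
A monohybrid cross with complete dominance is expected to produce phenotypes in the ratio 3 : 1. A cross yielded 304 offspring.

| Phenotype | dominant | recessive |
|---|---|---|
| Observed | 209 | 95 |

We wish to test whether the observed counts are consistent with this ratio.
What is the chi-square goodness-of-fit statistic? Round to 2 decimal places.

6.33

Ratio total = 4. Expected counts: 304×3/4 = 228, 304×1/4 = 76.
cat            O        E   (O−E)²/E
dominant     209      228      1.583
recessive     95       76      4.750
Sum = 6.33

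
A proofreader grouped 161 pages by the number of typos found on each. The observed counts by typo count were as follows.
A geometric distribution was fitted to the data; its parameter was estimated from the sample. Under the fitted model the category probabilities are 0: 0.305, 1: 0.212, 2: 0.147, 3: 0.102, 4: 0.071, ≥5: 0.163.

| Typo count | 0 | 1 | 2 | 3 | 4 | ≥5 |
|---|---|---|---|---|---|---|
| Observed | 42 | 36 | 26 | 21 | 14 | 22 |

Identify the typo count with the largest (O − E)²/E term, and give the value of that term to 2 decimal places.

3, 1.28

Expected counts E_i = n·p_i: 161×0.305 = 49.105, 161×0.212 = 34.132, 161×0.147 = 23.667, 161×0.102 = 16.422, 161×0.071 = 11.431, 161×0.163 = 26.243.
cat         O        E   (O−E)²/E
0          42   49.105      1.028
1          36   34.132      0.102
2          26   23.667      0.230
3          21   16.422      1.276
4          14   11.431      0.577
≥5         22   26.243      0.686
The largest term is for 3: 1.28.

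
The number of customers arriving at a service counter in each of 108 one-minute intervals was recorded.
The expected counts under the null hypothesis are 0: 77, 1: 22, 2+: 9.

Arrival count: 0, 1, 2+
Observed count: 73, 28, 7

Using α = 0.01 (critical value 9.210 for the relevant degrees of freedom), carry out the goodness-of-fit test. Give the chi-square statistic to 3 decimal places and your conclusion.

χ² = (73−77)²/77 + (28−22)²/22 + (7−9)²/9
   = 0.2078 + 1.6364 + 0.4444
Sum = 2.289
df = 2. Since 2.289 < 9.210, we do not reject H₀.

2.289; do not reject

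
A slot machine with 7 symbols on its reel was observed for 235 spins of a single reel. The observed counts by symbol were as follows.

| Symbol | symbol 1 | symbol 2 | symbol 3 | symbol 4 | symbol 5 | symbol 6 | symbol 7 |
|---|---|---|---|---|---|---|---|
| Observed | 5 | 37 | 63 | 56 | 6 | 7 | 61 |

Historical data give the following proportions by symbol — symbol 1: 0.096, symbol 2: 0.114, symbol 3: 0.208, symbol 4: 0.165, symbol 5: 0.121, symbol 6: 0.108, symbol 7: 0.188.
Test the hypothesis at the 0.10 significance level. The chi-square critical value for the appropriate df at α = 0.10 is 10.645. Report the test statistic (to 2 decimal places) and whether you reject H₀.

Expected counts E_i = n·p_i: 235×0.096 = 22.56, 235×0.114 = 26.79, 235×0.208 = 48.88, 235×0.165 = 38.775, 235×0.121 = 28.435, 235×0.108 = 25.38, 235×0.188 = 44.18.
χ² = (5−22.56)²/22.56 + (37−26.79)²/26.79 + (63−48.88)²/48.88 + (56−38.775)²/38.775 + (6−28.435)²/28.435 + (7−25.38)²/25.38 + (61−44.18)²/44.18
   = 13.668 + 3.891 + 4.079 + 7.652 + 17.701 + 13.311 + 6.404
Sum = 66.71
df = 6. Since 66.71 > 10.645, we reject H₀.

66.71; reject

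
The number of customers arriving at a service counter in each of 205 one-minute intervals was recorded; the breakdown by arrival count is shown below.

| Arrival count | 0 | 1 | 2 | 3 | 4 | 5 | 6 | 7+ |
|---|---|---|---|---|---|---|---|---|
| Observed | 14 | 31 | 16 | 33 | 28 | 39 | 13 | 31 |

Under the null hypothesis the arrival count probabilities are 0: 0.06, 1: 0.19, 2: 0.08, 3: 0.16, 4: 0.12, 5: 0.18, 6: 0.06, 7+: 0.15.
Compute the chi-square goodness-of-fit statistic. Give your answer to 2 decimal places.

Expected counts E_i = n·p_i: 205×0.06 = 12.3, 205×0.19 = 38.95, 205×0.08 = 16.4, 205×0.16 = 32.8, 205×0.12 = 24.6, 205×0.18 = 36.9, 205×0.06 = 12.3, 205×0.15 = 30.75.
cat         O        E   (O−E)²/E
0          14     12.3      0.235
1          31    38.95      1.623
2          16     16.4      0.010
3          33     32.8      0.001
4          28     24.6      0.470
5          39     36.9      0.120
6          13     12.3      0.040
7+         31    30.75      0.002
Sum = 2.50

2.50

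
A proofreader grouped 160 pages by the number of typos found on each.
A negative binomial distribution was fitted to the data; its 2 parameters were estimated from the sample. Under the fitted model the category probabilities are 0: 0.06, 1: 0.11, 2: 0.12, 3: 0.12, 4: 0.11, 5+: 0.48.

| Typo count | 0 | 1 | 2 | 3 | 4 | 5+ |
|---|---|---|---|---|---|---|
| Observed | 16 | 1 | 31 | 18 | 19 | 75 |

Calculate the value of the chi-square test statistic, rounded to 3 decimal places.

27.404

Expected counts E_i = n·p_i: 160×0.06 = 9.6, 160×0.11 = 17.6, 160×0.12 = 19.2, 160×0.12 = 19.2, 160×0.11 = 17.6, 160×0.48 = 76.8.
χ² = (16−9.6)²/9.6 + (1−17.6)²/17.6 + (31−19.2)²/19.2 + (18−19.2)²/19.2 + (19−17.6)²/17.6 + (75−76.8)²/76.8
   = 4.2667 + 15.6568 + 7.2521 + 0.0750 + 0.1114 + 0.0422
Sum = 27.404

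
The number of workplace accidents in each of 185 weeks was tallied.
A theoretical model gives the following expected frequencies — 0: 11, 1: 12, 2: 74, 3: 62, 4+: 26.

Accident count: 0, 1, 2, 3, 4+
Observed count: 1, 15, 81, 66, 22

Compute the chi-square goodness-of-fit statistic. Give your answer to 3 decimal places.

0: (1 − 11)²/11 = 100/11 = 9.0909
1: (15 − 12)²/12 = 9/12 = 0.7500
2: (81 − 74)²/74 = 49/74 = 0.6622
3: (66 − 62)²/62 = 16/62 = 0.2581
4+: (22 − 26)²/26 = 16/26 = 0.6154
Sum = 11.377

11.377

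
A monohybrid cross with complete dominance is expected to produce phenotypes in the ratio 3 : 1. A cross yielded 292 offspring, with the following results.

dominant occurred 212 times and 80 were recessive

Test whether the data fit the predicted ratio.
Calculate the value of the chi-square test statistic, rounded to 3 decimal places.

Ratio total = 4. Expected counts: 292×3/4 = 219, 292×1/4 = 73.
χ² = (212−219)²/219 + (80−73)²/73
   = 0.2237 + 0.6712
Sum = 0.895

0.895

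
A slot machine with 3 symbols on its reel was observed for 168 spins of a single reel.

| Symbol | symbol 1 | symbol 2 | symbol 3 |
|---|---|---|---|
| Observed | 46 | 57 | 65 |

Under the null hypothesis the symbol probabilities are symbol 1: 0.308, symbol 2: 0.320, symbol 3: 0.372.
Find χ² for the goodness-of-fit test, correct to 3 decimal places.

0.933

Expected counts E_i = n·p_i: 168×0.308 = 51.744, 168×0.320 = 53.76, 168×0.372 = 62.496.
symbol 1: (46 − 51.744)²/51.744 = 32.993536/51.744 = 0.6376
symbol 2: (57 − 53.76)²/53.76 = 10.4976/53.76 = 0.1953
symbol 3: (65 − 62.496)²/62.496 = 6.270016/62.496 = 0.1003
Sum = 0.933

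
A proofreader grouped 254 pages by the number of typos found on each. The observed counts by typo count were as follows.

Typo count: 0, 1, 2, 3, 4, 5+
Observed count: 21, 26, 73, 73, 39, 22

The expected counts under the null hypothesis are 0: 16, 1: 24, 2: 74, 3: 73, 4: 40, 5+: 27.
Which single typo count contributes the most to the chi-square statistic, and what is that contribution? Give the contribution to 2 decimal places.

0, 1.56

0: (21 − 16)²/16 = 25/16 = 1.563
1: (26 − 24)²/24 = 4/24 = 0.167
2: (73 − 74)²/74 = 1/74 = 0.014
3: (73 − 73)²/73 = 0/73 = 0.000
4: (39 − 40)²/40 = 1/40 = 0.025
5+: (22 − 27)²/27 = 25/27 = 0.926
The largest term is for 0: 1.56.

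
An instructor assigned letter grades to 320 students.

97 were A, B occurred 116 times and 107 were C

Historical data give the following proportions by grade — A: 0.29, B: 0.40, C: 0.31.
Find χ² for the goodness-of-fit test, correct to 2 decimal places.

Expected counts E_i = n·p_i: 320×0.29 = 92.8, 320×0.40 = 128, 320×0.31 = 99.2.
χ² = (97−92.8)²/92.8 + (116−128)²/128 + (107−99.2)²/99.2
   = 0.190 + 1.125 + 0.613
Sum = 1.93

1.93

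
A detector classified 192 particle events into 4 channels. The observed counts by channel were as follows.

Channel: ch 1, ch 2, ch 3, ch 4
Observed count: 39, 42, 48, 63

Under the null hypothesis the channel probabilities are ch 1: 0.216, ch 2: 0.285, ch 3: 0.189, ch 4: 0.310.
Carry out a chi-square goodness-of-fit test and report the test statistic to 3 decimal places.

Expected counts E_i = n·p_i: 192×0.216 = 41.472, 192×0.285 = 54.72, 192×0.189 = 36.288, 192×0.310 = 59.52.
ch 1: (39 − 41.472)²/41.472 = 6.110784/41.472 = 0.1473
ch 2: (42 − 54.72)²/54.72 = 161.7984/54.72 = 2.9568
ch 3: (48 − 36.288)²/36.288 = 137.170944/36.288 = 3.7801
ch 4: (63 − 59.52)²/59.52 = 12.1104/59.52 = 0.2035
Sum = 7.088

7.088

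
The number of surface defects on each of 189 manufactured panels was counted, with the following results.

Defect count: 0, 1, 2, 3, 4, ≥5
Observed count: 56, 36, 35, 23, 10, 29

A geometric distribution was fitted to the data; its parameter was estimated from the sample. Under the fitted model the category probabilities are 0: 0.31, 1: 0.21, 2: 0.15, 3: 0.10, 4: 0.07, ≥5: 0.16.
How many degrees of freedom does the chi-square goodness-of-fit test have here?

4

There are k = 6 categories and 1 parameter estimated from the data, so df = 6 − 1 − 1 = 4.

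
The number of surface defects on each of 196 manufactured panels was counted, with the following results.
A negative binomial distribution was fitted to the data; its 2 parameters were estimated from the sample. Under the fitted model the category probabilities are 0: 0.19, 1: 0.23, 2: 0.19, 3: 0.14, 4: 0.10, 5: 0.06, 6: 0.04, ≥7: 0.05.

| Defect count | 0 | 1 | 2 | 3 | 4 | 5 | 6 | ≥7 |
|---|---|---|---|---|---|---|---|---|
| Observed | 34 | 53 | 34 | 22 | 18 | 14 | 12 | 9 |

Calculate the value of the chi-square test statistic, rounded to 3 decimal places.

Expected counts E_i = n·p_i: 196×0.19 = 37.24, 196×0.23 = 45.08, 196×0.19 = 37.24, 196×0.14 = 27.44, 196×0.10 = 19.6, 196×0.06 = 11.76, 196×0.04 = 7.84, 196×0.05 = 9.8.
0: (34 − 37.24)²/37.24 = 10.4976/37.24 = 0.2819
1: (53 − 45.08)²/45.08 = 62.7264/45.08 = 1.3914
2: (34 − 37.24)²/37.24 = 10.4976/37.24 = 0.2819
3: (22 − 27.44)²/27.44 = 29.5936/27.44 = 1.0785
4: (18 − 19.6)²/19.6 = 2.56/19.6 = 0.1306
5: (14 − 11.76)²/11.76 = 5.0176/11.76 = 0.4267
6: (12 − 7.84)²/7.84 = 17.3056/7.84 = 2.2073
≥7: (9 − 9.8)²/9.8 = 0.64/9.8 = 0.0653
Sum = 5.864

5.864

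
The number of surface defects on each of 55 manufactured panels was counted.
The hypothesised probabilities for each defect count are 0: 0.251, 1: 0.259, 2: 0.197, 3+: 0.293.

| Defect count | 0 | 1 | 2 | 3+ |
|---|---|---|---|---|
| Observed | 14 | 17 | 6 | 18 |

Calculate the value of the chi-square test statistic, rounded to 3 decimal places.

Expected counts E_i = n·p_i: 55×0.251 = 13.805, 55×0.259 = 14.245, 55×0.197 = 10.835, 55×0.293 = 16.115.
χ² = (14−13.805)²/13.805 + (17−14.245)²/14.245 + (6−10.835)²/10.835 + (18−16.115)²/16.115
   = 0.0028 + 0.5328 + 2.1576 + 0.2205
Sum = 2.914

2.914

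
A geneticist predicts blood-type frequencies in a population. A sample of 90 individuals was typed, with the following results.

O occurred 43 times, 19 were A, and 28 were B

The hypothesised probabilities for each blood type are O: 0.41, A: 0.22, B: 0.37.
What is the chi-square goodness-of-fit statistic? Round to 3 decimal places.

Expected counts E_i = n·p_i: 90×0.41 = 36.9, 90×0.22 = 19.8, 90×0.37 = 33.3.
O: (43 − 36.9)²/36.9 = 37.21/36.9 = 1.0084
A: (19 − 19.8)²/19.8 = 0.64/19.8 = 0.0323
B: (28 − 33.3)²/33.3 = 28.09/33.3 = 0.8435
Sum = 1.884

1.884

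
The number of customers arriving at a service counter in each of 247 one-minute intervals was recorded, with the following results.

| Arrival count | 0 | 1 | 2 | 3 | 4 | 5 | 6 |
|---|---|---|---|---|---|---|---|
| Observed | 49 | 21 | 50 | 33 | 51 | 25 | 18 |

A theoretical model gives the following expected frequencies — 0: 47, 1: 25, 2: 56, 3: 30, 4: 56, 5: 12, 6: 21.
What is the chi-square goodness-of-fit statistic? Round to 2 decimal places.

16.63

χ² = (49−47)²/47 + (21−25)²/25 + (50−56)²/56 + (33−30)²/30 + (51−56)²/56 + (25−12)²/12 + (18−21)²/21
   = 0.085 + 0.640 + 0.643 + 0.300 + 0.446 + 14.083 + 0.429
Sum = 16.63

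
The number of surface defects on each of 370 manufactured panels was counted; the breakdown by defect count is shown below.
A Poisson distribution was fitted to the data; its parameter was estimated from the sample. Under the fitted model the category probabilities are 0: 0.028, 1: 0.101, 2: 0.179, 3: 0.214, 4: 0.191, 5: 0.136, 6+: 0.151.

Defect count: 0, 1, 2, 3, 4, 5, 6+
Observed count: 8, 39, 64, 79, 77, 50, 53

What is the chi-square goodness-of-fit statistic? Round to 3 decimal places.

1.401

Expected counts E_i = n·p_i: 370×0.028 = 10.36, 370×0.101 = 37.37, 370×0.179 = 66.23, 370×0.214 = 79.18, 370×0.191 = 70.67, 370×0.136 = 50.32, 370×0.151 = 55.87.
cat         O        E   (O−E)²/E
0           8    10.36     0.5376
1          39    37.37     0.0711
2          64    66.23     0.0751
3          79    79.18     0.0004
4          77    70.67     0.5670
5          50    50.32     0.0020
6+         53    55.87     0.1474
Sum = 1.401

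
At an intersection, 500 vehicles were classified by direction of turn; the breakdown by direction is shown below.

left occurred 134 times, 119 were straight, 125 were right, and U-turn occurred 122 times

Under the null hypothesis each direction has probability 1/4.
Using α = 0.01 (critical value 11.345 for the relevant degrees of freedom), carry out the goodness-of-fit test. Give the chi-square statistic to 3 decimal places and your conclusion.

Expected count for each of the 4 categories: 500/4 = 125.
χ² = (134−125)²/125 + (119−125)²/125 + (125−125)²/125 + (122−125)²/125
   = 0.6480 + 0.2880 + 0.0000 + 0.0720
Sum = 1.008
df = 3. Since 1.008 < 11.345, we do not reject H₀.

1.008; do not reject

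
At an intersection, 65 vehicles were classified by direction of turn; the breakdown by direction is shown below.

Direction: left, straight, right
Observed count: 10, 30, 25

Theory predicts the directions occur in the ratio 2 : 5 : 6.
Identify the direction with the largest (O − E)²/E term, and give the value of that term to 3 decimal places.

Ratio total = 13. Expected counts: 65×2/13 = 10, 65×5/13 = 25, 65×6/13 = 30.
left: (10 − 10)²/10 = 0/10 = 0.0000
straight: (30 − 25)²/25 = 25/25 = 1.0000
right: (25 − 30)²/30 = 25/30 = 0.8333
The largest term is for straight: 1.000.

straight, 1.000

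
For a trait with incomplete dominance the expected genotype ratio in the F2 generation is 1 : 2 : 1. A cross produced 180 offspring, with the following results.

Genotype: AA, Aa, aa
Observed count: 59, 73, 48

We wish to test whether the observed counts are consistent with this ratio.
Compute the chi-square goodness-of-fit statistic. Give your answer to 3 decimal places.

Ratio total = 4. Expected counts: 180×1/4 = 45, 180×2/4 = 90, 180×1/4 = 45.
χ² = (59−45)²/45 + (73−90)²/90 + (48−45)²/45
   = 4.3556 + 3.2111 + 0.2000
Sum = 7.767

7.767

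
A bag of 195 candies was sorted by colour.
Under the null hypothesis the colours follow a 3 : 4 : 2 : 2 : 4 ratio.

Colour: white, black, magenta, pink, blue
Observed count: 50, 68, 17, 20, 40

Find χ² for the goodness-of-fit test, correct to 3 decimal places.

Ratio total = 15. Expected counts: 195×3/15 = 39, 195×4/15 = 52, 195×2/15 = 26, 195×2/15 = 26, 195×4/15 = 52.
white: (50 − 39)²/39 = 121/39 = 3.1026
black: (68 − 52)²/52 = 256/52 = 4.9231
magenta: (17 − 26)²/26 = 81/26 = 3.1154
pink: (20 − 26)²/26 = 36/26 = 1.3846
blue: (40 − 52)²/52 = 144/52 = 2.7692
Sum = 15.295

15.295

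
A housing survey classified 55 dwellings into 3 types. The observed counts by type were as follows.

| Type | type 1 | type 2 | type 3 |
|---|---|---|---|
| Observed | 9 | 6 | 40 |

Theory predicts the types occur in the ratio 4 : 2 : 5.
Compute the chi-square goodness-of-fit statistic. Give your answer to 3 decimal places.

16.650

Ratio total = 11. Expected counts: 55×4/11 = 20, 55×2/11 = 10, 55×5/11 = 25.
χ² = (9−20)²/20 + (6−10)²/10 + (40−25)²/25
   = 6.0500 + 1.6000 + 9.0000
Sum = 16.650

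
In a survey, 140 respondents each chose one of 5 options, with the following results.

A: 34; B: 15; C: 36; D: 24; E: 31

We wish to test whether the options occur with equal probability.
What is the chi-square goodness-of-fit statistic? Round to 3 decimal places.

Under H₀ each category has probability 1/5, so each expected count is 140/5 = 28.
χ² = (34−28)²/28 + (15−28)²/28 + (36−28)²/28 + (24−28)²/28 + (31−28)²/28
   = 1.2857 + 6.0357 + 2.2857 + 0.5714 + 0.3214
Sum = 10.500

10.500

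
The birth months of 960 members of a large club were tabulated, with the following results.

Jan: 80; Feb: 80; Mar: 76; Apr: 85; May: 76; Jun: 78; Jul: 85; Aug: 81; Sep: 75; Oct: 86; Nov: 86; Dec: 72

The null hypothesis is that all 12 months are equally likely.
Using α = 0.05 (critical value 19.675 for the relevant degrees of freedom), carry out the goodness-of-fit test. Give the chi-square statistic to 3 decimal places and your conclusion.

Expected count for each of the 12 categories: 960/12 = 80.
cat         O        E   (O−E)²/E
Jan        80       80     0.0000
Feb        80       80     0.0000
Mar        76       80     0.2000
Apr        85       80     0.3125
May        76       80     0.2000
Jun        78       80     0.0500
Jul        85       80     0.3125
Aug        81       80     0.0125
Sep        75       80     0.3125
Oct        86       80     0.4500
Nov        86       80     0.4500
Dec        72       80     0.8000
Sum = 3.100
df = 11. Since 3.100 < 19.675, we do not reject H₀.

3.100; do not reject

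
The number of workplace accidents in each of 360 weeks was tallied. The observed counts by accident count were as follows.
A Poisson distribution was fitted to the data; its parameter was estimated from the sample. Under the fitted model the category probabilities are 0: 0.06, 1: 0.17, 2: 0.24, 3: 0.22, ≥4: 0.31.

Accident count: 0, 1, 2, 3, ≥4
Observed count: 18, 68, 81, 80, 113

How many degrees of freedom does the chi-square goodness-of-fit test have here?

There are k = 5 categories and 1 parameter estimated from the data, so df = 5 − 1 − 1 = 3.

3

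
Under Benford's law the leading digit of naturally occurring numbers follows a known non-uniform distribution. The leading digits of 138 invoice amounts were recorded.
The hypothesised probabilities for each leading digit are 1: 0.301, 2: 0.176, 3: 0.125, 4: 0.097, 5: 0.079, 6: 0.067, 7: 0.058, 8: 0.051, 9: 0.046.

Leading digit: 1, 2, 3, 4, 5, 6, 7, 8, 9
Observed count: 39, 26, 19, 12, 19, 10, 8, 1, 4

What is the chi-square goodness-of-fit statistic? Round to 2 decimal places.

12.72

Expected counts E_i = n·p_i: 138×0.301 = 41.538, 138×0.176 = 24.288, 138×0.125 = 17.25, 138×0.097 = 13.386, 138×0.079 = 10.902, 138×0.067 = 9.246, 138×0.058 = 8.004, 138×0.051 = 7.038, 138×0.046 = 6.348.
1: (39 − 41.538)²/41.538 = 6.441444/41.538 = 0.155
2: (26 − 24.288)²/24.288 = 2.930944/24.288 = 0.121
3: (19 − 17.25)²/17.25 = 3.0625/17.25 = 0.178
4: (12 − 13.386)²/13.386 = 1.920996/13.386 = 0.144
5: (19 − 10.902)²/10.902 = 65.577604/10.902 = 6.015
6: (10 − 9.246)²/9.246 = 0.568516/9.246 = 0.061
7: (8 − 8.004)²/8.004 = 0.000016/8.004 = 0.000
8: (1 − 7.038)²/7.038 = 36.457444/7.038 = 5.180
9: (4 − 6.348)²/6.348 = 5.513104/6.348 = 0.868
Sum = 12.72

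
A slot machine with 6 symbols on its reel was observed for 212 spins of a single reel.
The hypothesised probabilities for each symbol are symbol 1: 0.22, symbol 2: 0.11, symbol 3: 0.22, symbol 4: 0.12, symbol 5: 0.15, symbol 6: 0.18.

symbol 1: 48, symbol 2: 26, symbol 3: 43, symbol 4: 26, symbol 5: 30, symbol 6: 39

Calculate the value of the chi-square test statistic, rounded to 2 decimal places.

0.76

Expected counts E_i = n·p_i: 212×0.22 = 46.64, 212×0.11 = 23.32, 212×0.22 = 46.64, 212×0.12 = 25.44, 212×0.15 = 31.8, 212×0.18 = 38.16.
cat           O        E   (O−E)²/E
symbol 1     48    46.64      0.040
symbol 2     26    23.32      0.308
symbol 3     43    46.64      0.284
symbol 4     26    25.44      0.012
symbol 5     30     31.8      0.102
symbol 6     39    38.16      0.018
Sum = 0.76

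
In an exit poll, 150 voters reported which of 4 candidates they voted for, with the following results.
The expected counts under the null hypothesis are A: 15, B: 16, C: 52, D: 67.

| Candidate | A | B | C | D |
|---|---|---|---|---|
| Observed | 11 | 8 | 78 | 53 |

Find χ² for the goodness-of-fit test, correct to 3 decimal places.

A: (11 − 15)²/15 = 16/15 = 1.0667
B: (8 − 16)²/16 = 64/16 = 4.0000
C: (78 − 52)²/52 = 676/52 = 13.0000
D: (53 − 67)²/67 = 196/67 = 2.9254
Sum = 20.992

20.992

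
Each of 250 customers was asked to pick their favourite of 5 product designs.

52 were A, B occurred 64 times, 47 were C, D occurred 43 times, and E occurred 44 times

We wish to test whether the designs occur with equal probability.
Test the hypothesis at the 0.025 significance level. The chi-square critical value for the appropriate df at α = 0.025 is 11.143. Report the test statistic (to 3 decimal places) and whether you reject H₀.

Under H₀ each category has probability 1/5, so each expected count is 250/5 = 50.
cat         O        E   (O−E)²/E
A          52       50     0.0800
B          64       50     3.9200
C          47       50     0.1800
D          43       50     0.9800
E          44       50     0.7200
Sum = 5.880
df = 4. Since 5.880 < 11.143, we do not reject H₀.

5.880; do not reject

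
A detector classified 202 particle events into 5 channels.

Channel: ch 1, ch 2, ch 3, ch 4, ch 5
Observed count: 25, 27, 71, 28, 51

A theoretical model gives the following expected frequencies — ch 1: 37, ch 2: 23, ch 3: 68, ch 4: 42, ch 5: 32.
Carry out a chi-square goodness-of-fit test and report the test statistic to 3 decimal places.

cat         O        E   (O−E)²/E
ch 1       25       37     3.8919
ch 2       27       23     0.6957
ch 3       71       68     0.1324
ch 4       28       42     4.6667
ch 5       51       32    11.2813
Sum = 20.668

20.668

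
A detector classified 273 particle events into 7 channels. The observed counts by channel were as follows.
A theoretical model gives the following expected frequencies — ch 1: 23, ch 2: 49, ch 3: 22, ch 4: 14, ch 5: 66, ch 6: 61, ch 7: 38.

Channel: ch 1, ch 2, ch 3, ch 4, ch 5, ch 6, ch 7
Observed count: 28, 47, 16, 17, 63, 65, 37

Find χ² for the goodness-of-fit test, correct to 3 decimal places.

3.873

cat         O        E   (O−E)²/E
ch 1       28       23     1.0870
ch 2       47       49     0.0816
ch 3       16       22     1.6364
ch 4       17       14     0.6429
ch 5       63       66     0.1364
ch 6       65       61     0.2623
ch 7       37       38     0.0263
Sum = 3.873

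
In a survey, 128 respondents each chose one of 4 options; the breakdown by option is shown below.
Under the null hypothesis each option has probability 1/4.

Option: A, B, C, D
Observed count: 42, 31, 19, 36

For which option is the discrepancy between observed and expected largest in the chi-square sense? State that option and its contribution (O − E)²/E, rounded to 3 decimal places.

Expected count for each of the 4 categories: 128/4 = 32.
χ² = (42−32)²/32 + (31−32)²/32 + (19−32)²/32 + (36−32)²/32
   = 3.1250 + 0.0313 + 5.2813 + 0.5000
The largest term is for C: 5.281.

C, 5.281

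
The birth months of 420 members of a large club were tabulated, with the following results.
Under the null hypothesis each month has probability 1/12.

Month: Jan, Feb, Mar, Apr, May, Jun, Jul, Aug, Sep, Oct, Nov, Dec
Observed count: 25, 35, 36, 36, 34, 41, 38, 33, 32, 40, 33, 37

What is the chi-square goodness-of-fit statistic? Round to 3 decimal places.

Expected count for each of the 12 categories: 420/12 = 35.
Jan: (25 − 35)²/35 = 100/35 = 2.8571
Feb: (35 − 35)²/35 = 0/35 = 0.0000
Mar: (36 − 35)²/35 = 1/35 = 0.0286
Apr: (36 − 35)²/35 = 1/35 = 0.0286
May: (34 − 35)²/35 = 1/35 = 0.0286
Jun: (41 − 35)²/35 = 36/35 = 1.0286
Jul: (38 − 35)²/35 = 9/35 = 0.2571
Aug: (33 − 35)²/35 = 4/35 = 0.1143
Sep: (32 − 35)²/35 = 9/35 = 0.2571
Oct: (40 − 35)²/35 = 25/35 = 0.7143
Nov: (33 − 35)²/35 = 4/35 = 0.1143
Dec: (37 − 35)²/35 = 4/35 = 0.1143
Sum = 5.543

5.543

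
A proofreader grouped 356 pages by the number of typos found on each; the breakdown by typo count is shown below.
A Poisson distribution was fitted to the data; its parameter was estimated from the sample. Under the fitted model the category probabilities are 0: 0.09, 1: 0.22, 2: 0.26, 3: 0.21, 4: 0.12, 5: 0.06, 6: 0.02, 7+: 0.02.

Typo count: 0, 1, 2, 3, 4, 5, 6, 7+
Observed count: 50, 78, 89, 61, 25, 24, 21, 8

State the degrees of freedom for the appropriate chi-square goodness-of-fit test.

6

There are k = 8 categories and 1 parameter estimated from the data, so df = 8 − 1 − 1 = 6.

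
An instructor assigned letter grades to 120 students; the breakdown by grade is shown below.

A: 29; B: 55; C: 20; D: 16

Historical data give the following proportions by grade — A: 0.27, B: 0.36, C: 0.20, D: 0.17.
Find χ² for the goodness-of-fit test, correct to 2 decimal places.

Expected counts E_i = n·p_i: 120×0.27 = 32.4, 120×0.36 = 43.2, 120×0.20 = 24, 120×0.17 = 20.4.
χ² = (29−32.4)²/32.4 + (55−43.2)²/43.2 + (20−24)²/24 + (16−20.4)²/20.4
   = 0.357 + 3.223 + 0.667 + 0.949
Sum = 5.20

5.20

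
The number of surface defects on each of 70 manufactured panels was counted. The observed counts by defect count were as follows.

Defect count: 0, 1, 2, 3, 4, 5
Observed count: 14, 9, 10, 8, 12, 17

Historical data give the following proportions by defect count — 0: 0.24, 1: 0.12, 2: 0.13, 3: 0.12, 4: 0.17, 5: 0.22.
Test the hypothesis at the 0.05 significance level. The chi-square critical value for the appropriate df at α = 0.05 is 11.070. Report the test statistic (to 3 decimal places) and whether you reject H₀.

0.785; do not reject

Expected counts E_i = n·p_i: 70×0.24 = 16.8, 70×0.12 = 8.4, 70×0.13 = 9.1, 70×0.12 = 8.4, 70×0.17 = 11.9, 70×0.22 = 15.4.
χ² = (14−16.8)²/16.8 + (9−8.4)²/8.4 + (10−9.1)²/9.1 + (8−8.4)²/8.4 + (12−11.9)²/11.9 + (17−15.4)²/15.4
   = 0.4667 + 0.0429 + 0.0890 + 0.0190 + 0.0008 + 0.1662
Sum = 0.785
df = 5. Since 0.785 < 11.070, we do not reject H₀.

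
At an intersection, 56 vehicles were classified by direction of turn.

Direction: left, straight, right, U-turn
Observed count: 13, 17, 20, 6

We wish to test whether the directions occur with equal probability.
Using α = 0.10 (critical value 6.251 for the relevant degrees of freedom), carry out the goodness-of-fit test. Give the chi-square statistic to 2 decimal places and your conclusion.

Expected count for each of the 4 categories: 56/4 = 14.
cat           O        E   (O−E)²/E
left         13       14      0.071
straight     17       14      0.643
right        20       14      2.571
U-turn        6       14      4.571
Sum = 7.86
df = 3. Since 7.86 > 6.251, we reject H₀.

7.86; reject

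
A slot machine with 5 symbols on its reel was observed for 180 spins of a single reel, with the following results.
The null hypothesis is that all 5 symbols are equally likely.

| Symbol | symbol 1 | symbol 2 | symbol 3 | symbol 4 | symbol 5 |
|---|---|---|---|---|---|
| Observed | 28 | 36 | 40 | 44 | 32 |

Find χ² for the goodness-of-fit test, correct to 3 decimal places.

Expected count for each of the 5 categories: 180/5 = 36.
symbol 1: (28 − 36)²/36 = 64/36 = 1.7778
symbol 2: (36 − 36)²/36 = 0/36 = 0.0000
symbol 3: (40 − 36)²/36 = 16/36 = 0.4444
symbol 4: (44 − 36)²/36 = 64/36 = 1.7778
symbol 5: (32 − 36)²/36 = 16/36 = 0.4444
Sum = 4.444

4.444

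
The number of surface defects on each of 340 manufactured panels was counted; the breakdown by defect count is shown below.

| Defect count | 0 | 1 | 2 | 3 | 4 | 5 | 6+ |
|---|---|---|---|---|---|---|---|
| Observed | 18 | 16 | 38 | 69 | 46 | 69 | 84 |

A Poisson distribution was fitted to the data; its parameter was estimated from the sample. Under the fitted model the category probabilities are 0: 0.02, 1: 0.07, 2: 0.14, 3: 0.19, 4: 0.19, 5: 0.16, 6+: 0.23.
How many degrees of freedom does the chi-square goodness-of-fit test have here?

5

There are k = 7 categories and 1 parameter estimated from the data, so df = 7 − 1 − 1 = 5.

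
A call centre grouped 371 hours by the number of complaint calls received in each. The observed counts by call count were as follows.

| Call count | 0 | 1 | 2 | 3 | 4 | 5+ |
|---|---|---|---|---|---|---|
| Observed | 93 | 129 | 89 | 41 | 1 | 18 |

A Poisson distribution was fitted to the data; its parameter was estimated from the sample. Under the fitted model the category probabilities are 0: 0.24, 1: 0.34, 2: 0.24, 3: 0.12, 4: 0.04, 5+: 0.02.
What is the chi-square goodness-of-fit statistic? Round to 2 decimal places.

Expected counts E_i = n·p_i: 371×0.24 = 89.04, 371×0.34 = 126.14, 371×0.24 = 89.04, 371×0.12 = 44.52, 371×0.04 = 14.84, 371×0.02 = 7.42.
0: (93 − 89.04)²/89.04 = 15.6816/89.04 = 0.176
1: (129 − 126.14)²/126.14 = 8.1796/126.14 = 0.065
2: (89 − 89.04)²/89.04 = 0.0016/89.04 = 0.000
3: (41 − 44.52)²/44.52 = 12.3904/44.52 = 0.278
4: (1 − 14.84)²/14.84 = 191.5456/14.84 = 12.907
5+: (18 − 7.42)²/7.42 = 111.9364/7.42 = 15.086
Sum = 28.51

28.51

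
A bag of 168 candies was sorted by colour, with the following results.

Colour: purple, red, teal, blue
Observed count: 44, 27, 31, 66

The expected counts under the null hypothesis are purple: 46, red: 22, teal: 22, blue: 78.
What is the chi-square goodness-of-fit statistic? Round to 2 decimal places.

6.75

χ² = (44−46)²/46 + (27−22)²/22 + (31−22)²/22 + (66−78)²/78
   = 0.087 + 1.136 + 3.682 + 1.846
Sum = 6.75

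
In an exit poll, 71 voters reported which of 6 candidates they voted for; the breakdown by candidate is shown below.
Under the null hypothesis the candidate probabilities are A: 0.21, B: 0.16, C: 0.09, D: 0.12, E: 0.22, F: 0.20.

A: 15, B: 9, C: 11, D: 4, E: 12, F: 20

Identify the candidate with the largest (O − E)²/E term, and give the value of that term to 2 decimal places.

C, 3.33

Expected counts E_i = n·p_i: 71×0.21 = 14.91, 71×0.16 = 11.36, 71×0.09 = 6.39, 71×0.12 = 8.52, 71×0.22 = 15.62, 71×0.20 = 14.2.
χ² = (15−14.91)²/14.91 + (9−11.36)²/11.36 + (11−6.39)²/6.39 + (4−8.52)²/8.52 + (12−15.62)²/15.62 + (20−14.2)²/14.2
   = 0.001 + 0.490 + 3.326 + 2.398 + 0.839 + 2.369
The largest term is for C: 3.33.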